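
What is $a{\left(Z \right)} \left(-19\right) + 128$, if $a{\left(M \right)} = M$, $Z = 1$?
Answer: $109$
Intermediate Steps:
$a{\left(Z \right)} \left(-19\right) + 128 = 1 \left(-19\right) + 128 = -19 + 128 = 109$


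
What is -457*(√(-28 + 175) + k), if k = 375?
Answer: -171375 - 3199*√3 ≈ -1.7692e+5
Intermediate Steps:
-457*(√(-28 + 175) + k) = -457*(√(-28 + 175) + 375) = -457*(√147 + 375) = -457*(7*√3 + 375) = -457*(375 + 7*√3) = -171375 - 3199*√3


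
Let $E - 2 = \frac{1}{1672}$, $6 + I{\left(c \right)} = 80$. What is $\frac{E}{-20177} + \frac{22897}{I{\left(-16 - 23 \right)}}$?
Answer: $\frac{386225831119}{1248229928} \approx 309.42$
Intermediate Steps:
$I{\left(c \right)} = 74$ ($I{\left(c \right)} = -6 + 80 = 74$)
$E = \frac{3345}{1672}$ ($E = 2 + \frac{1}{1672} = \frac{3345}{1672} \approx 2.0006$)
$\frac{E}{-20177} + \frac{22897}{I{\left(-16 - 23 \right)}} = \frac{3345}{1672 \left(-20177\right)} + \frac{22897}{74} = \frac{3345}{1672} \left(- \frac{1}{20177}\right) + 22897 \cdot \frac{1}{74} = - \frac{3345}{33735944} + \frac{22897}{74} = \frac{386225831119}{1248229928}$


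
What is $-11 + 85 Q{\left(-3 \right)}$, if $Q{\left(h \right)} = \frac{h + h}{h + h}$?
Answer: $74$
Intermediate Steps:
$Q{\left(h \right)} = 1$ ($Q{\left(h \right)} = \frac{2 h}{2 h} = 2 h \frac{1}{2 h} = 1$)
$-11 + 85 Q{\left(-3 \right)} = -11 + 85 \cdot 1 = -11 + 85 = 74$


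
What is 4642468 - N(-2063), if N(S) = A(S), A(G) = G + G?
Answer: 4646594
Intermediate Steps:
A(G) = 2*G
N(S) = 2*S
4642468 - N(-2063) = 4642468 - 2*(-2063) = 4642468 - 1*(-4126) = 4642468 + 4126 = 4646594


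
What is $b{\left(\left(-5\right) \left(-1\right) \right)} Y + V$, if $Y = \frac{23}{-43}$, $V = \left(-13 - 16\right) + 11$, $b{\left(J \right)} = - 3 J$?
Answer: $- \frac{429}{43} \approx -9.9767$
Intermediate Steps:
$V = -18$ ($V = -29 + 11 = -18$)
$Y = - \frac{23}{43}$ ($Y = 23 \left(- \frac{1}{43}\right) = - \frac{23}{43} \approx -0.53488$)
$b{\left(\left(-5\right) \left(-1\right) \right)} Y + V = - 3 \left(\left(-5\right) \left(-1\right)\right) \left(- \frac{23}{43}\right) - 18 = \left(-3\right) 5 \left(- \frac{23}{43}\right) - 18 = \left(-15\right) \left(- \frac{23}{43}\right) - 18 = \frac{345}{43} - 18 = - \frac{429}{43}$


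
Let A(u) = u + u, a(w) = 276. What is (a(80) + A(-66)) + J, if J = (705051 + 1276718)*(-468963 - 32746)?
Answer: -994271343077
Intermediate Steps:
A(u) = 2*u
J = -994271343221 (J = 1981769*(-501709) = -994271343221)
(a(80) + A(-66)) + J = (276 + 2*(-66)) - 994271343221 = (276 - 132) - 994271343221 = 144 - 994271343221 = -994271343077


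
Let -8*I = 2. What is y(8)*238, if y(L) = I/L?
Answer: -119/16 ≈ -7.4375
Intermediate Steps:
I = -¼ (I = -⅛*2 = -¼ ≈ -0.25000)
y(L) = -1/(4*L)
y(8)*238 = -¼/8*238 = -¼*⅛*238 = -1/32*238 = -119/16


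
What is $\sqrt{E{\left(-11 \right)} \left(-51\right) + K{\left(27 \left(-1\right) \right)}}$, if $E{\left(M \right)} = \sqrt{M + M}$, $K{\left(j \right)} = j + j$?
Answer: $\sqrt{-54 - 51 i \sqrt{22}} \approx 9.7783 - 12.232 i$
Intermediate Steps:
$K{\left(j \right)} = 2 j$
$E{\left(M \right)} = \sqrt{2} \sqrt{M}$ ($E{\left(M \right)} = \sqrt{2 M} = \sqrt{2} \sqrt{M}$)
$\sqrt{E{\left(-11 \right)} \left(-51\right) + K{\left(27 \left(-1\right) \right)}} = \sqrt{\sqrt{2} \sqrt{-11} \left(-51\right) + 2 \cdot 27 \left(-1\right)} = \sqrt{\sqrt{2} i \sqrt{11} \left(-51\right) + 2 \left(-27\right)} = \sqrt{i \sqrt{22} \left(-51\right) - 54} = \sqrt{- 51 i \sqrt{22} - 54} = \sqrt{-54 - 51 i \sqrt{22}}$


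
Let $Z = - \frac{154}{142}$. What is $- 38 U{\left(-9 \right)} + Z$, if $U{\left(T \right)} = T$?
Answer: $\frac{24205}{71} \approx 340.92$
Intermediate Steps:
$Z = - \frac{77}{71}$ ($Z = \left(-154\right) \frac{1}{142} = - \frac{77}{71} \approx -1.0845$)
$- 38 U{\left(-9 \right)} + Z = \left(-38\right) \left(-9\right) - \frac{77}{71} = 342 - \frac{77}{71} = \frac{24205}{71}$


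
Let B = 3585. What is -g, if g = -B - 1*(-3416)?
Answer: 169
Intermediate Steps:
g = -169 (g = -1*3585 - 1*(-3416) = -3585 + 3416 = -169)
-g = -1*(-169) = 169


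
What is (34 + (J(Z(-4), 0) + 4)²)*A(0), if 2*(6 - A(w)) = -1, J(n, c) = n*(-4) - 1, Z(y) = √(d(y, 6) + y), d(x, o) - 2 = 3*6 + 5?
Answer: 4927/2 - 156*√21 ≈ 1748.6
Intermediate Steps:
d(x, o) = 25 (d(x, o) = 2 + (3*6 + 5) = 2 + (18 + 5) = 2 + 23 = 25)
Z(y) = √(25 + y)
J(n, c) = -1 - 4*n (J(n, c) = -4*n - 1 = -1 - 4*n)
A(w) = 13/2 (A(w) = 6 - ½*(-1) = 6 + ½ = 13/2)
(34 + (J(Z(-4), 0) + 4)²)*A(0) = (34 + ((-1 - 4*√(25 - 4)) + 4)²)*(13/2) = (34 + ((-1 - 4*√21) + 4)²)*(13/2) = (34 + (3 - 4*√21)²)*(13/2) = 221 + 13*(3 - 4*√21)²/2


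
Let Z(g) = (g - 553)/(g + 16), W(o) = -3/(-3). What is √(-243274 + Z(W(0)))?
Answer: I*√70315570/17 ≈ 493.26*I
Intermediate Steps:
W(o) = 1 (W(o) = -3*(-⅓) = 1)
Z(g) = (-553 + g)/(16 + g)
√(-243274 + Z(W(0))) = √(-243274 + (-553 + 1)/(16 + 1)) = √(-243274 - 552/17) = √(-4136210/17) = I*√70315570/17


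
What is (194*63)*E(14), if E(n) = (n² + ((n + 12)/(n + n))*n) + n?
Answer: 2725506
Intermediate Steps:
E(n) = 6 + n² + 3*n/2 (E(n) = (n² + ((12 + n)/((2*n)))*n) + n = (n² + ((12 + n)*(1/(2*n)))*n) + n = (n² + ((12 + n)/(2*n))*n) + n = (n² + (6 + n/2)) + n = (6 + n² + n/2) + n = 6 + n² + 3*n/2)
(194*63)*E(14) = (194*63)*(6 + 14² + (3/2)*14) = 12222*(6 + 196 + 21) = 12222*223 = 2725506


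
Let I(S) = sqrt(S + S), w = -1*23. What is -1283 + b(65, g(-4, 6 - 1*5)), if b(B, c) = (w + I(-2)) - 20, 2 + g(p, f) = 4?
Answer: -1326 + 2*I ≈ -1326.0 + 2.0*I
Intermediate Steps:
w = -23
g(p, f) = 2 (g(p, f) = -2 + 4 = 2)
I(S) = sqrt(2)*sqrt(S) (I(S) = sqrt(2*S) = sqrt(2)*sqrt(S))
b(B, c) = -43 + 2*I (b(B, c) = (-23 + sqrt(2)*sqrt(-2)) - 20 = (-23 + sqrt(2)*(I*sqrt(2))) - 20 = (-23 + 2*I) - 20 = -43 + 2*I)
-1283 + b(65, g(-4, 6 - 1*5)) = -1283 + (-43 + 2*I) = -1326 + 2*I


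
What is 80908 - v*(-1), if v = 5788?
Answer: 86696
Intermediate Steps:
80908 - v*(-1) = 80908 - 5788*(-1) = 80908 - 1*(-5788) = 80908 + 5788 = 86696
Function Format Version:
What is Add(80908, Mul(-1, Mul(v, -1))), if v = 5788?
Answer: 86696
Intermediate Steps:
Add(80908, Mul(-1, Mul(v, -1))) = Add(80908, Mul(-1, Mul(5788, -1))) = Add(80908, Mul(-1, -5788)) = Add(80908, 5788) = 86696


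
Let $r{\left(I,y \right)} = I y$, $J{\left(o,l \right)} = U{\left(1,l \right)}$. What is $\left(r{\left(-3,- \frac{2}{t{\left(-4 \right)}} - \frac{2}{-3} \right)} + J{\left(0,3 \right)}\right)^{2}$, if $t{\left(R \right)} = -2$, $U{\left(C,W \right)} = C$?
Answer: $16$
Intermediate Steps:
$J{\left(o,l \right)} = 1$
$\left(r{\left(-3,- \frac{2}{t{\left(-4 \right)}} - \frac{2}{-3} \right)} + J{\left(0,3 \right)}\right)^{2} = \left(- 3 \left(- \frac{2}{-2} - \frac{2}{-3}\right) + 1\right)^{2} = \left(- 3 \left(\left(-2\right) \left(- \frac{1}{2}\right) - - \frac{2}{3}\right) + 1\right)^{2} = \left(- 3 \left(1 + \frac{2}{3}\right) + 1\right)^{2} = \left(\left(-3\right) \frac{5}{3} + 1\right)^{2} = \left(-5 + 1\right)^{2} = \left(-4\right)^{2} = 16$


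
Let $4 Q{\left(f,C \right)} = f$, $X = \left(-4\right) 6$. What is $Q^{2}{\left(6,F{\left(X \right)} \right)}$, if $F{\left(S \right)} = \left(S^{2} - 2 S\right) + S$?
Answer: $\frac{9}{4} \approx 2.25$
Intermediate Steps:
$X = -24$
$F{\left(S \right)} = S^{2} - S$
$Q{\left(f,C \right)} = \frac{f}{4}$
$Q^{2}{\left(6,F{\left(X \right)} \right)} = \left(\frac{1}{4} \cdot 6\right)^{2} = \left(\frac{3}{2}\right)^{2} = \frac{9}{4}$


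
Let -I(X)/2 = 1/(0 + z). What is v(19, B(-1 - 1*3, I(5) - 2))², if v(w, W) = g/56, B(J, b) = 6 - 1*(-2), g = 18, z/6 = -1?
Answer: 81/784 ≈ 0.10332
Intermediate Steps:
z = -6 (z = 6*(-1) = -6)
I(X) = ⅓ (I(X) = -2/(0 - 6) = -2/(-6) = -2*(-⅙) = ⅓)
B(J, b) = 8 (B(J, b) = 6 + 2 = 8)
v(w, W) = 9/28 (v(w, W) = 18/56 = 18*(1/56) = 9/28)
v(19, B(-1 - 1*3, I(5) - 2))² = (9/28)² = 81/784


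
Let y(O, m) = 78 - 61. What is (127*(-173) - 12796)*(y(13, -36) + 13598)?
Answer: -473352705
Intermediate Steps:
y(O, m) = 17
(127*(-173) - 12796)*(y(13, -36) + 13598) = (127*(-173) - 12796)*(17 + 13598) = (-21971 - 12796)*13615 = -34767*13615 = -473352705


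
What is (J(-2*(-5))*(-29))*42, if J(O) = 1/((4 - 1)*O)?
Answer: -203/5 ≈ -40.600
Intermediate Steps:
J(O) = 1/(3*O)
(J(-2*(-5))*(-29))*42 = ((1/(3*((-2*(-5)))))*(-29))*42 = (((1/3)/10)*(-29))*42 = (((1/3)*(1/10))*(-29))*42 = ((1/30)*(-29))*42 = -29/30*42 = -203/5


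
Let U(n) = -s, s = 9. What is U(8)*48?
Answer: -432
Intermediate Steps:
U(n) = -9 (U(n) = -1*9 = -9)
U(8)*48 = -9*48 = -432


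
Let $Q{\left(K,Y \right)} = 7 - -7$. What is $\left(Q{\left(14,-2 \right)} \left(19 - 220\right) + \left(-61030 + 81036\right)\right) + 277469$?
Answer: $294661$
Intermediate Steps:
$Q{\left(K,Y \right)} = 14$ ($Q{\left(K,Y \right)} = 7 + 7 = 14$)
$\left(Q{\left(14,-2 \right)} \left(19 - 220\right) + \left(-61030 + 81036\right)\right) + 277469 = \left(14 \left(19 - 220\right) + \left(-61030 + 81036\right)\right) + 277469 = \left(14 \left(-201\right) + 20006\right) + 277469 = \left(-2814 + 20006\right) + 277469 = 17192 + 277469 = 294661$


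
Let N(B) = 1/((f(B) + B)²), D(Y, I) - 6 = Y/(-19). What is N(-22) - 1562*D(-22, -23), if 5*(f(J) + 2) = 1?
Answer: -3008249077/269059 ≈ -11181.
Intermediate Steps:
f(J) = -9/5 (f(J) = -2 + (⅕)*1 = -2 + ⅕ = -9/5)
D(Y, I) = 6 - Y/19 (D(Y, I) = 6 + Y/(-19) = 6 - Y/19)
N(B) = (-9/5 + B)⁻² (N(B) = 1/((-9/5 + B)²) = (-9/5 + B)⁻²)
N(-22) - 1562*D(-22, -23) = 25/(-9 + 5*(-22))² - 1562*(6 - 1/19*(-22)) = 25/(-9 - 110)² - 1562*(6 + 22/19) = 25/(-119)² - 1562*136/19 = 25*(1/14161) - 212432/19 = 25/14161 - 212432/19 = -3008249077/269059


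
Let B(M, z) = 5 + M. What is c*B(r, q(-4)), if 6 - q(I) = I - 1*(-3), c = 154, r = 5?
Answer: 1540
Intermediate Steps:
q(I) = 3 - I (q(I) = 6 - (I - 1*(-3)) = 6 - (I + 3) = 6 - (3 + I) = 6 + (-3 - I) = 3 - I)
c*B(r, q(-4)) = 154*(5 + 5) = 154*10 = 1540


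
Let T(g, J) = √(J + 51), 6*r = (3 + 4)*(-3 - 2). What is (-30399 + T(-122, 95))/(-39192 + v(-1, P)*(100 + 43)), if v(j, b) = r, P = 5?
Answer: 182394/240157 - 6*√146/240157 ≈ 0.75918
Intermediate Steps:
r = -35/6 (r = ((3 + 4)*(-3 - 2))/6 = (7*(-5))/6 = (⅙)*(-35) = -35/6 ≈ -5.8333)
T(g, J) = √(51 + J)
v(j, b) = -35/6
(-30399 + T(-122, 95))/(-39192 + v(-1, P)*(100 + 43)) = (-30399 + √(51 + 95))/(-39192 - 35*(100 + 43)/6) = (-30399 + √146)/(-39192 - 35/6*143) = (-30399 + √146)/(-39192 - 5005/6) = (-30399 + √146)/(-240157/6) = (-30399 + √146)*(-6/240157) = 182394/240157 - 6*√146/240157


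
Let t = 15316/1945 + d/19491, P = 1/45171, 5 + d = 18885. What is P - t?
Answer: -5047782711427/570810794715 ≈ -8.8432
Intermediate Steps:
d = 18880 (d = -5 + 18885 = 18880)
P = 1/45171 ≈ 2.2138e-5
t = 335245756/37909995 (t = 15316/1945 + 18880/19491 = 335245756/37909995 ≈ 8.8432)
P - t = 1/45171 - 1*335245756/37909995 = 1/45171 - 335245756/37909995 = -5047782711427/570810794715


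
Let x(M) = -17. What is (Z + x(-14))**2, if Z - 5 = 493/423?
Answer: 21003889/178929 ≈ 117.39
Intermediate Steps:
Z = 2608/423 (Z = 5 + 493/423 = 2608/423 ≈ 6.1655)
(Z + x(-14))**2 = (2608/423 - 17)**2 = (-4583/423)**2 = 21003889/178929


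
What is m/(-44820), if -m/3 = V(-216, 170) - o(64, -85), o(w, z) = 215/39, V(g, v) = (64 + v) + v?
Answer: 15541/582660 ≈ 0.026673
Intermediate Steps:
V(g, v) = 64 + 2*v
o(w, z) = 215/39 (o(w, z) = 215*(1/39) = 215/39)
m = -15541/13 (m = -3*((64 + 2*170) - 1*215/39) = -3*((64 + 340) - 215/39) = -3*(404 - 215/39) = -3*15541/39 = -15541/13 ≈ -1195.5)
m/(-44820) = -15541/13/(-44820) = -15541/13*(-1/44820) = 15541/582660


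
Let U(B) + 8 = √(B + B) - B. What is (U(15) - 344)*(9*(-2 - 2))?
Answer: 13212 - 36*√30 ≈ 13015.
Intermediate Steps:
U(B) = -8 - B + √2*√B (U(B) = -8 + (√(B + B) - B) = -8 + (√(2*B) - B) = -8 + (√2*√B - B) = -8 + (-B + √2*√B) = -8 - B + √2*√B)
(U(15) - 344)*(9*(-2 - 2)) = ((-8 - 1*15 + √2*√15) - 344)*(9*(-2 - 2)) = ((-8 - 15 + √30) - 344)*(9*(-4)) = ((-23 + √30) - 344)*(-36) = (-367 + √30)*(-36) = 13212 - 36*√30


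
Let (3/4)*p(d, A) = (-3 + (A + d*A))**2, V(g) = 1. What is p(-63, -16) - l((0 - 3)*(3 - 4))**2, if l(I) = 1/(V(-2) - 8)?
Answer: 191711713/147 ≈ 1.3042e+6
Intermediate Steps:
p(d, A) = 4*(-3 + A + A*d)**2/3 (p(d, A) = 4*(-3 + (A + d*A))**2/3 = 4*(-3 + (A + A*d))**2/3 = 4*(-3 + A + A*d)**2/3)
l(I) = -1/7 (l(I) = 1/(1 - 8) = 1/(-7) = -1/7)
p(-63, -16) - l((0 - 3)*(3 - 4))**2 = 4*(-3 - 16 - 16*(-63))**2/3 - (-1/7)**2 = 4*(-3 - 16 + 1008)**2/3 - 1*1/49 = (4/3)*989**2 - 1/49 = (4/3)*978121 - 1/49 = 3912484/3 - 1/49 = 191711713/147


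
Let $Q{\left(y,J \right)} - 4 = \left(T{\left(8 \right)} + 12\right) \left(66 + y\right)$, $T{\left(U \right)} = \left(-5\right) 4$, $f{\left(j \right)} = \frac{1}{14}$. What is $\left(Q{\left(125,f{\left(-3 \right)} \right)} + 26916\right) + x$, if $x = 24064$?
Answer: $49456$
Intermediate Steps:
$f{\left(j \right)} = \frac{1}{14}$
$T{\left(U \right)} = -20$
$Q{\left(y,J \right)} = -524 - 8 y$ ($Q{\left(y,J \right)} = 4 + \left(-20 + 12\right) \left(66 + y\right) = 4 - 8 \left(66 + y\right) = 4 - \left(528 + 8 y\right) = -524 - 8 y$)
$\left(Q{\left(125,f{\left(-3 \right)} \right)} + 26916\right) + x = \left(\left(-524 - 1000\right) + 26916\right) + 24064 = \left(-1524 + 26916\right) + 24064 = 25392 + 24064 = 49456$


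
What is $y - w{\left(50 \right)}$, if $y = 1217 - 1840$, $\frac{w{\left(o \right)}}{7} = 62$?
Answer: $-1057$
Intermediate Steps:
$w{\left(o \right)} = 434$ ($w{\left(o \right)} = 7 \cdot 62 = 434$)
$y = -623$
$y - w{\left(50 \right)} = -623 - 434 = -1057$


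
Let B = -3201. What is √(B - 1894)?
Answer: I*√5095 ≈ 71.379*I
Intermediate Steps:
√(B - 1894) = √(-3201 - 1894) = √(-5095) = I*√5095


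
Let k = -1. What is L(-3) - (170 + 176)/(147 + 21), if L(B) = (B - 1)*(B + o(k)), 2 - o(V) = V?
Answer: -173/84 ≈ -2.0595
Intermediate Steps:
o(V) = 2 - V
L(B) = (-1 + B)*(3 + B) (L(B) = (B - 1)*(B + (2 - 1*(-1))) = (-1 + B)*(B + (2 + 1)) = (-1 + B)*(B + 3) = (-1 + B)*(3 + B))
L(-3) - (170 + 176)/(147 + 21) = (-3 + (-3)**2 + 2*(-3)) - (170 + 176)/(147 + 21) = (-3 + 9 - 6) - 346/168 = 0 - 346/168 = 0 - 1*173/84 = 0 - 173/84 = -173/84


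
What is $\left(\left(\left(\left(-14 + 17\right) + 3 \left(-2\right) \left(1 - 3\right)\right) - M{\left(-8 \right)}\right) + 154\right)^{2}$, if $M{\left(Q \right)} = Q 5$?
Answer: $43681$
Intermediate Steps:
$M{\left(Q \right)} = 5 Q$
$\left(\left(\left(\left(-14 + 17\right) + 3 \left(-2\right) \left(1 - 3\right)\right) - M{\left(-8 \right)}\right) + 154\right)^{2} = \left(\left(\left(\left(-14 + 17\right) + 3 \left(-2\right) \left(1 - 3\right)\right) - 5 \left(-8\right)\right) + 154\right)^{2} = \left(\left(\left(3 - -12\right) - -40\right) + 154\right)^{2} = \left(\left(\left(3 + 12\right) + 40\right) + 154\right)^{2} = \left(\left(15 + 40\right) + 154\right)^{2} = \left(55 + 154\right)^{2} = 209^{2} = 43681$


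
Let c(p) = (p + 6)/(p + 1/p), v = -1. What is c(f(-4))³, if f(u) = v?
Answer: -125/8 ≈ -15.625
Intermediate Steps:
f(u) = -1
c(p) = (6 + p)/(p + 1/p)
c(f(-4))³ = (-(6 - 1)/(1 + (-1)²))³ = (-1*5/(1 + 1))³ = (-1*5/2)³ = (-1*½*5)³ = (-5/2)³ = -125/8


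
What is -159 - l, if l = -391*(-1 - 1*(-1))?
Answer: -159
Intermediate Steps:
l = 0 (l = -391*(-1 + 1) = -391*0 = 0)
-159 - l = -159 - 1*0 = -159 + 0 = -159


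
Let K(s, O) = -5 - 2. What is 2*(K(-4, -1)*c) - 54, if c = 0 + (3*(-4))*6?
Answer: 954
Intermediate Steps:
K(s, O) = -7
c = -72 (c = 0 - 12*6 = 0 - 72 = -72)
2*(K(-4, -1)*c) - 54 = 2*(-7*(-72)) - 54 = 2*504 - 54 = 1008 - 54 = 954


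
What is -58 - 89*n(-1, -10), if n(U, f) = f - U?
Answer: 743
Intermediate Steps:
-58 - 89*n(-1, -10) = -58 - 89*(-10 - 1*(-1)) = -58 - 89*(-10 + 1) = -58 - 89*(-9) = -58 + 801 = 743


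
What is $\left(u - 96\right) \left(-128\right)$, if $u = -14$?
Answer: $14080$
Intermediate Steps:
$\left(u - 96\right) \left(-128\right) = \left(-14 - 96\right) \left(-128\right) = \left(-110\right) \left(-128\right) = 14080$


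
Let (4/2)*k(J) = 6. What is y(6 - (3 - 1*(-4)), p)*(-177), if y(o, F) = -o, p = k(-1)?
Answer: -177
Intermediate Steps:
k(J) = 3 (k(J) = (½)*6 = 3)
p = 3
y(6 - (3 - 1*(-4)), p)*(-177) = -(6 - (3 - 1*(-4)))*(-177) = -(6 - (3 + 4))*(-177) = -(6 - 1*7)*(-177) = -(6 - 7)*(-177) = -1*(-1)*(-177) = 1*(-177) = -177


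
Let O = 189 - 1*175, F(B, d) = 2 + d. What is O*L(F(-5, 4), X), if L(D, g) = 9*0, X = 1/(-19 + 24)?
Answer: 0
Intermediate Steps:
X = ⅕ (X = 1/5 = ⅕ ≈ 0.20000)
L(D, g) = 0
O = 14 (O = 189 - 175 = 14)
O*L(F(-5, 4), X) = 14*0 = 0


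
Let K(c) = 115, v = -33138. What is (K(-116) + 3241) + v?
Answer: -29782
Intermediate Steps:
(K(-116) + 3241) + v = (115 + 3241) - 33138 = 3356 - 33138 = -29782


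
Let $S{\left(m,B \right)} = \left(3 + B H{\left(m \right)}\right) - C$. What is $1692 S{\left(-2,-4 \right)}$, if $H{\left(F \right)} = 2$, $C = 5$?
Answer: $-16920$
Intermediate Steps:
$S{\left(m,B \right)} = -2 + 2 B$ ($S{\left(m,B \right)} = \left(3 + B 2\right) - 5 = \left(3 + 2 B\right) - 5 = -2 + 2 B$)
$1692 S{\left(-2,-4 \right)} = 1692 \left(-2 + 2 \left(-4\right)\right) = 1692 \left(-2 - 8\right) = 1692 \left(-10\right) = -16920$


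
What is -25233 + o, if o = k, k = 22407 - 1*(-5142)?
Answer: 2316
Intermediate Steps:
k = 27549 (k = 22407 + 5142 = 27549)
o = 27549
-25233 + o = -25233 + 27549 = 2316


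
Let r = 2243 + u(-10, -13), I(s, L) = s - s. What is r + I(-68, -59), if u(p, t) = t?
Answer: 2230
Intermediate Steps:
I(s, L) = 0
r = 2230 (r = 2243 - 13 = 2230)
r + I(-68, -59) = 2230 + 0 = 2230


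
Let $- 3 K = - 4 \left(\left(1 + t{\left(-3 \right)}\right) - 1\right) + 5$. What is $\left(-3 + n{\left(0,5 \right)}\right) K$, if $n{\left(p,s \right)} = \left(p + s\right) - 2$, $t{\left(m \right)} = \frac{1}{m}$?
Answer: $0$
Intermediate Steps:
$K = - \frac{19}{9}$ ($K = - \frac{- 4 \left(\left(1 + \frac{1}{-3}\right) - 1\right) + 5}{3} = - \frac{- 4 \left(\left(1 - \frac{1}{3}\right) - 1\right) + 5}{3} = - \frac{- 4 \left(\frac{2}{3} - 1\right) + 5}{3} = - \frac{\left(-4\right) \left(- \frac{1}{3}\right) + 5}{3} = - \frac{\frac{4}{3} + 5}{3} = \left(- \frac{1}{3}\right) \frac{19}{3} = - \frac{19}{9} \approx -2.1111$)
$n{\left(p,s \right)} = -2 + p + s$
$\left(-3 + n{\left(0,5 \right)}\right) K = \left(-3 + \left(-2 + 0 + 5\right)\right) \left(- \frac{19}{9}\right) = \left(-3 + 3\right) \left(- \frac{19}{9}\right) = 0 \left(- \frac{19}{9}\right) = 0$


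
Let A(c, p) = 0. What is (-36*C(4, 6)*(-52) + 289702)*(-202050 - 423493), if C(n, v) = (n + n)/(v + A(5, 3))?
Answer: -182782413514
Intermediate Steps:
C(n, v) = 2*n/v (C(n, v) = (n + n)/(v + 0) = (2*n)/v = 2*n/v)
(-36*C(4, 6)*(-52) + 289702)*(-202050 - 423493) = (-72*4/6*(-52) + 289702)*(-202050 - 423493) = (-72*4/6*(-52) + 289702)*(-625543) = (-36*4/3*(-52) + 289702)*(-625543) = (-48*(-52) + 289702)*(-625543) = (2496 + 289702)*(-625543) = 292198*(-625543) = -182782413514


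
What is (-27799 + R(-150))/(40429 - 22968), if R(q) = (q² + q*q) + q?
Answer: 17051/17461 ≈ 0.97652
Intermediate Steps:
R(q) = q + 2*q² (R(q) = (q² + q²) + q = 2*q² + q = q + 2*q²)
(-27799 + R(-150))/(40429 - 22968) = (-27799 - 150*(1 + 2*(-150)))/(40429 - 22968) = (-27799 - 150*(1 - 300))/17461 = (-27799 - 150*(-299))*(1/17461) = (-27799 + 44850)*(1/17461) = 17051*(1/17461) = 17051/17461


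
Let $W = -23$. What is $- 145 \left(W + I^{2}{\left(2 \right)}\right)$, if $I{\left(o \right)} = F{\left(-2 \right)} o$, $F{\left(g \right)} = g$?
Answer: $1015$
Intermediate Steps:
$I{\left(o \right)} = - 2 o$
$- 145 \left(W + I^{2}{\left(2 \right)}\right) = - 145 \left(-23 + \left(\left(-2\right) 2\right)^{2}\right) = - 145 \left(-23 + \left(-4\right)^{2}\right) = - 145 \left(-23 + 16\right) = \left(-145\right) \left(-7\right) = 1015$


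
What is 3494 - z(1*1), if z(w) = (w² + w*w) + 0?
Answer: 3492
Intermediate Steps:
z(w) = 2*w² (z(w) = (w² + w²) + 0 = 2*w² + 0 = 2*w²)
3494 - z(1*1) = 3494 - 2*(1*1)² = 3494 - 2*1² = 3494 - 2 = 3492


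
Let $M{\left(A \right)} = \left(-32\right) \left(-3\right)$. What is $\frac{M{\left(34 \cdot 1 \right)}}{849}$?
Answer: $\frac{32}{283} \approx 0.11307$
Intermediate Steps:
$M{\left(A \right)} = 96$
$\frac{M{\left(34 \cdot 1 \right)}}{849} = \frac{96}{849} = 96 \cdot \frac{1}{849} = \frac{32}{283}$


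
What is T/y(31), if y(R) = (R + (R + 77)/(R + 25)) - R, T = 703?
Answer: 9842/27 ≈ 364.52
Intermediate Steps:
y(R) = (77 + R)/(25 + R) (y(R) = (R + (77 + R)/(25 + R)) - R = (77 + R)/(25 + R))
T/y(31) = 703/(((77 + 31)/(25 + 31))) = 703/((108/56)) = 703/(((1/56)*108)) = 703/(27/14) = 703*(14/27) = 9842/27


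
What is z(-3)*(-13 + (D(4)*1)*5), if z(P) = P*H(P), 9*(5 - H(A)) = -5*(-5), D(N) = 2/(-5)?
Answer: 100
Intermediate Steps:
D(N) = -⅖ (D(N) = 2*(-⅕) = -⅖)
H(A) = 20/9 (H(A) = 5 - (-5)*(-5)/9 = 5 - ⅑*25 = 5 - 25/9 = 20/9)
z(P) = 20*P/9 (z(P) = P*(20/9) = 20*P/9)
z(-3)*(-13 + (D(4)*1)*5) = ((20/9)*(-3))*(-13 - ⅖*1*5) = -20*(-13 - ⅖*5)/3 = -20*(-13 - 2)/3 = -20/3*(-15) = 100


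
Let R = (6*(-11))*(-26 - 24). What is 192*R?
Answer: 633600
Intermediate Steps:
R = 3300 (R = -66*(-50) = 3300)
192*R = 192*3300 = 633600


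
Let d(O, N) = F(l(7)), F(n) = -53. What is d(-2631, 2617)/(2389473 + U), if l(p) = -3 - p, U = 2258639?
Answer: -53/4648112 ≈ -1.1402e-5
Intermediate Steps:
d(O, N) = -53
d(-2631, 2617)/(2389473 + U) = -53/(2389473 + 2258639) = -53/4648112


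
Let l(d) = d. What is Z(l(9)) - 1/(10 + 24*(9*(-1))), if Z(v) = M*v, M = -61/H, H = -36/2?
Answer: 3142/103 ≈ 30.505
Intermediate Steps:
H = -18 (H = -36*½ = -18)
M = 61/18 (M = -61/(-18) = -61*(-1/18) = 61/18 ≈ 3.3889)
Z(v) = 61*v/18
Z(l(9)) - 1/(10 + 24*(9*(-1))) = (61/18)*9 - 1/(10 + 24*(9*(-1))) = 61/2 - 1/(10 + 24*(-9)) = 61/2 - 1/(10 - 216) = 61/2 - 1/(-206) = 61/2 - 1*(-1/206) = 61/2 + 1/206 = 3142/103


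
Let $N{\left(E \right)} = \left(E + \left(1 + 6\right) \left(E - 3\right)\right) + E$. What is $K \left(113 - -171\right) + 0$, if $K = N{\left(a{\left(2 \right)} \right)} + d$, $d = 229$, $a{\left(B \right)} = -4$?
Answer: $48848$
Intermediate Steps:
$N{\left(E \right)} = -21 + 9 E$ ($N{\left(E \right)} = \left(E + 7 \left(-3 + E\right)\right) + E = \left(E + \left(-21 + 7 E\right)\right) + E = \left(-21 + 8 E\right) + E = -21 + 9 E$)
$K = 172$ ($K = \left(-21 + 9 \left(-4\right)\right) + 229 = \left(-21 - 36\right) + 229 = -57 + 229 = 172$)
$K \left(113 - -171\right) + 0 = 172 \left(113 - -171\right) + 0 = 172 \left(113 + 171\right) + 0 = 172 \cdot 284 + 0 = 48848 + 0 = 48848$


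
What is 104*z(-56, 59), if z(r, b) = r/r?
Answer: 104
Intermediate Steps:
z(r, b) = 1
104*z(-56, 59) = 104*1 = 104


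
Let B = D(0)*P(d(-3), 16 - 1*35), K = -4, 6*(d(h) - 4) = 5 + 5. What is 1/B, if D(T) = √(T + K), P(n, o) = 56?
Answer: -I/112 ≈ -0.0089286*I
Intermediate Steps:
d(h) = 17/3 (d(h) = 4 + (5 + 5)/6 = 4 + (⅙)*10 = 4 + 5/3 = 17/3)
D(T) = √(-4 + T) (D(T) = √(T - 4) = √(-4 + T))
B = 112*I (B = √(-4 + 0)*56 = √(-4)*56 = (2*I)*56 = 112*I ≈ 112.0*I)
1/B = 1/(112*I) = -I/112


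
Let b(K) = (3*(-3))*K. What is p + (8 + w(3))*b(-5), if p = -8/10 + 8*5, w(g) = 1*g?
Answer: 2671/5 ≈ 534.20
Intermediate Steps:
w(g) = g
b(K) = -9*K
p = 196/5 (p = -8*⅒ + 40 = -⅘ + 40 = 196/5 ≈ 39.200)
p + (8 + w(3))*b(-5) = 196/5 + (8 + 3)*(-9*(-5)) = 196/5 + 11*45 = 196/5 + 495 = 2671/5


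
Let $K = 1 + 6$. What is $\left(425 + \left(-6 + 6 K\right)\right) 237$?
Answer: $109257$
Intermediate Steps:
$K = 7$
$\left(425 + \left(-6 + 6 K\right)\right) 237 = \left(425 + \left(-6 + 6 \cdot 7\right)\right) 237 = \left(425 + \left(-6 + 42\right)\right) 237 = \left(425 + 36\right) 237 = 461 \cdot 237 = 109257$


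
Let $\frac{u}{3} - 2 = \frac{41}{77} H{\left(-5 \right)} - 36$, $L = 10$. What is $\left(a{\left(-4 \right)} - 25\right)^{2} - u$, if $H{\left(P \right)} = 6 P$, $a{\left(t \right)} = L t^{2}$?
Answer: $\frac{1414869}{77} \approx 18375.0$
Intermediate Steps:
$a{\left(t \right)} = 10 t^{2}$
$u = - \frac{11544}{77}$ ($u = 6 + 3 \left(\frac{41}{77} \cdot 6 \left(-5\right) - 36\right) = 6 + 3 \left(41 \cdot \frac{1}{77} \left(-30\right) - 36\right) = 6 + 3 \left(\frac{41}{77} \left(-30\right) - 36\right) = 6 + 3 \left(- \frac{1230}{77} - 36\right) = 6 + 3 \left(- \frac{4002}{77}\right) = 6 - \frac{12006}{77} = - \frac{11544}{77} \approx -149.92$)
$\left(a{\left(-4 \right)} - 25\right)^{2} - u = \left(10 \left(-4\right)^{2} - 25\right)^{2} - - \frac{11544}{77} = \left(10 \cdot 16 - 25\right)^{2} + \frac{11544}{77} = \left(160 - 25\right)^{2} + \frac{11544}{77} = 135^{2} + \frac{11544}{77} = 18225 + \frac{11544}{77} = \frac{1414869}{77}$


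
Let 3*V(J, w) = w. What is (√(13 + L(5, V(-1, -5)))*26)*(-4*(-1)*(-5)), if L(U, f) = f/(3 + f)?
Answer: -260*√47 ≈ -1782.5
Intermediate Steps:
V(J, w) = w/3
L(U, f) = f/(3 + f)
(√(13 + L(5, V(-1, -5)))*26)*(-4*(-1)*(-5)) = (√(13 + ((⅓)*(-5))/(3 + (⅓)*(-5)))*26)*(-4*(-1)*(-5)) = (√(13 - 5/(3*(3 - 5/3)))*26)*(4*(-5)) = (√(13 - 5/(3*4/3))*26)*(-20) = (√(13 - 5/3*¾)*26)*(-20) = (√(13 - 5/4)*26)*(-20) = (√(47/4)*26)*(-20) = ((√47/2)*26)*(-20) = (13*√47)*(-20) = -260*√47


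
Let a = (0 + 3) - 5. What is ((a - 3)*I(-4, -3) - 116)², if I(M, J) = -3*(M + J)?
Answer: 48841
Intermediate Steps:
a = -2 (a = 3 - 5 = -2)
I(M, J) = -3*J - 3*M (I(M, J) = -3*(J + M) = -3*J - 3*M)
((a - 3)*I(-4, -3) - 116)² = ((-2 - 3)*(-3*(-3) - 3*(-4)) - 116)² = (-5*(9 + 12) - 116)² = (-5*21 - 116)² = (-105 - 116)² = (-221)² = 48841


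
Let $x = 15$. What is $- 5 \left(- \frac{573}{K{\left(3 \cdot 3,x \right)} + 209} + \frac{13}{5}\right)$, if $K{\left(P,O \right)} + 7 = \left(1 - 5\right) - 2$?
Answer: $\frac{317}{196} \approx 1.6173$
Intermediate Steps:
$K{\left(P,O \right)} = -13$ ($K{\left(P,O \right)} = -7 + \left(\left(1 - 5\right) - 2\right) = -7 - 6 = -13$)
$- 5 \left(- \frac{573}{K{\left(3 \cdot 3,x \right)} + 209} + \frac{13}{5}\right) = - 5 \left(- \frac{573}{-13 + 209} + \frac{13}{5}\right) = - 5 \left(- \frac{573}{196} + 13 \cdot \frac{1}{5}\right) = - 5 \left(\left(-573\right) \frac{1}{196} + \frac{13}{5}\right) = - 5 \left(- \frac{573}{196} + \frac{13}{5}\right) = \left(-5\right) \left(- \frac{317}{980}\right) = \frac{317}{196}$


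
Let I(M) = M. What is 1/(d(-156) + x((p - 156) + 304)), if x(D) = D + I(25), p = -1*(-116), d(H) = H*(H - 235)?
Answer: 1/61285 ≈ 1.6317e-5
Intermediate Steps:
d(H) = H*(-235 + H)
p = 116
x(D) = 25 + D (x(D) = D + 25 = 25 + D)
1/(d(-156) + x((p - 156) + 304)) = 1/(-156*(-235 - 156) + (25 + ((116 - 156) + 304))) = 1/(-156*(-391) + (25 + (-40 + 304))) = 1/(60996 + (25 + 264)) = 1/(60996 + 289) = 1/61285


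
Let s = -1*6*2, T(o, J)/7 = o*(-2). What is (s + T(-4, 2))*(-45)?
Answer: -1980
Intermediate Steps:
T(o, J) = -14*o (T(o, J) = 7*(o*(-2)) = 7*(-2*o) = -14*o)
s = -12 (s = -6*2 = -12)
(s + T(-4, 2))*(-45) = (-12 - 14*(-4))*(-45) = (-12 + 56)*(-45) = 44*(-45) = -1980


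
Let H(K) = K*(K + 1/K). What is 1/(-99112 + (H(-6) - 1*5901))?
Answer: -1/104976 ≈ -9.5260e-6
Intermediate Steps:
1/(-99112 + (H(-6) - 1*5901)) = 1/(-99112 + ((1 + (-6)²) - 1*5901)) = 1/(-99112 + ((1 + 36) - 5901)) = 1/(-99112 + (37 - 5901)) = 1/(-99112 - 5864) = 1/(-104976) = -1/104976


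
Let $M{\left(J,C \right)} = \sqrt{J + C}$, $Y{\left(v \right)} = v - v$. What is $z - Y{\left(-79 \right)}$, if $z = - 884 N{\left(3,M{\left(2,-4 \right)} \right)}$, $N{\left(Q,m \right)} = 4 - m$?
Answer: $-3536 + 884 i \sqrt{2} \approx -3536.0 + 1250.2 i$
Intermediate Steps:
$Y{\left(v \right)} = 0$
$M{\left(J,C \right)} = \sqrt{C + J}$
$z = -3536 + 884 i \sqrt{2}$ ($z = - 884 \left(4 - \sqrt{-4 + 2}\right) = - 884 \left(4 - \sqrt{-2}\right) = - 884 \left(4 - i \sqrt{2}\right) = -3536 + 884 i \sqrt{2} \approx -3536.0 + 1250.2 i$)
$z - Y{\left(-79 \right)} = \left(-3536 + 884 i \sqrt{2}\right) - 0 = \left(-3536 + 884 i \sqrt{2}\right) + 0 = -3536 + 884 i \sqrt{2}$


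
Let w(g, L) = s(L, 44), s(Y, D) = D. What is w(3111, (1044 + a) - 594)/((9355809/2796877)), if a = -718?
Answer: 123062588/9355809 ≈ 13.154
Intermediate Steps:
w(g, L) = 44
w(3111, (1044 + a) - 594)/((9355809/2796877)) = 44/((9355809/2796877)) = 44/((9355809*(1/2796877))) = 44/(9355809/2796877) = 44*(2796877/9355809) = 123062588/9355809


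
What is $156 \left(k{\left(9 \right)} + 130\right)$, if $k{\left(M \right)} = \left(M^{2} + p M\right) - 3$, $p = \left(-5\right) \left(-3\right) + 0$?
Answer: $53508$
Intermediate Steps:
$p = 15$ ($p = 15 + 0 = 15$)
$k{\left(M \right)} = -3 + M^{2} + 15 M$ ($k{\left(M \right)} = \left(M^{2} + 15 M\right) - 3 = -3 + M^{2} + 15 M$)
$156 \left(k{\left(9 \right)} + 130\right) = 156 \left(\left(-3 + 9^{2} + 15 \cdot 9\right) + 130\right) = 156 \left(\left(-3 + 81 + 135\right) + 130\right) = 156 \left(213 + 130\right) = 156 \cdot 343 = 53508$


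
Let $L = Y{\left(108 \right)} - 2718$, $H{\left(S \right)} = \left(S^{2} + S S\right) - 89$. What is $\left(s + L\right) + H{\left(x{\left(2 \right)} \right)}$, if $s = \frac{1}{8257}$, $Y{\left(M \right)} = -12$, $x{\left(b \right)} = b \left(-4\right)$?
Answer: $- \frac{22219586}{8257} \approx -2691.0$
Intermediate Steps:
$x{\left(b \right)} = - 4 b$
$H{\left(S \right)} = -89 + 2 S^{2}$ ($H{\left(S \right)} = \left(S^{2} + S^{2}\right) - 89 = 2 S^{2} - 89 = -89 + 2 S^{2}$)
$L = -2730$ ($L = -12 - 2718 = -2730$)
$s = \frac{1}{8257} \approx 0.00012111$
$\left(s + L\right) + H{\left(x{\left(2 \right)} \right)} = \left(\frac{1}{8257} - 2730\right) - \left(89 - 2 \left(\left(-4\right) 2\right)^{2}\right) = - \frac{22541609}{8257} - \left(89 - 2 \left(-8\right)^{2}\right) = - \frac{22541609}{8257} + \left(-89 + 2 \cdot 64\right) = - \frac{22541609}{8257} + \left(-89 + 128\right) = - \frac{22541609}{8257} + 39 = - \frac{22219586}{8257}$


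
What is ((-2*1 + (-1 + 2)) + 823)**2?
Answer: 675684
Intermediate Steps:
((-2*1 + (-1 + 2)) + 823)**2 = ((-2 + 1) + 823)**2 = (-1 + 823)**2 = 822**2 = 675684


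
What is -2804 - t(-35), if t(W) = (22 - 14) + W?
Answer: -2777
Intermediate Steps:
t(W) = 8 + W
-2804 - t(-35) = -2804 - (8 - 35) = -2804 - 1*(-27) = -2804 + 27 = -2777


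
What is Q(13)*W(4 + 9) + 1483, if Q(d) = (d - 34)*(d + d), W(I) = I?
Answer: -5615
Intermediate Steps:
Q(d) = 2*d*(-34 + d) (Q(d) = (-34 + d)*(2*d) = 2*d*(-34 + d))
Q(13)*W(4 + 9) + 1483 = (2*13*(-34 + 13))*(4 + 9) + 1483 = (2*13*(-21))*13 + 1483 = -546*13 + 1483 = -7098 + 1483 = -5615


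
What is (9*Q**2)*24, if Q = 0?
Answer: 0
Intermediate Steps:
(9*Q**2)*24 = (9*0**2)*24 = (9*0)*24 = 0*24 = 0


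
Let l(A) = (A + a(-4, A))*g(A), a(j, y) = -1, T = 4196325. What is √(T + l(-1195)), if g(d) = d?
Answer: √5625545 ≈ 2371.8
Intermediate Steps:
l(A) = A*(-1 + A) (l(A) = (A - 1)*A = (-1 + A)*A = A*(-1 + A))
√(T + l(-1195)) = √(4196325 - 1195*(-1 - 1195)) = √(4196325 - 1195*(-1196)) = √(4196325 + 1429220) = √5625545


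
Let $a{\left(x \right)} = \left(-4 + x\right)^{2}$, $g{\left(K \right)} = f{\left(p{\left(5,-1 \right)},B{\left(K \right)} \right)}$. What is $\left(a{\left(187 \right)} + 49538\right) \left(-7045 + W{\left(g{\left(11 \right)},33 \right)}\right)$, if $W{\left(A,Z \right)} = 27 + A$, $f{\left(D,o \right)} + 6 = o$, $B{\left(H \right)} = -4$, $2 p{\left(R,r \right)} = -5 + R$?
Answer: $-583513756$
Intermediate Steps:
$p{\left(R,r \right)} = - \frac{5}{2} + \frac{R}{2}$ ($p{\left(R,r \right)} = \frac{-5 + R}{2} = - \frac{5}{2} + \frac{R}{2}$)
$f{\left(D,o \right)} = -6 + o$
$g{\left(K \right)} = -10$ ($g{\left(K \right)} = -6 - 4 = -10$)
$\left(a{\left(187 \right)} + 49538\right) \left(-7045 + W{\left(g{\left(11 \right)},33 \right)}\right) = \left(\left(-4 + 187\right)^{2} + 49538\right) \left(-7045 + \left(27 - 10\right)\right) = \left(183^{2} + 49538\right) \left(-7045 + 17\right) = \left(33489 + 49538\right) \left(-7028\right) = 83027 \left(-7028\right) = -583513756$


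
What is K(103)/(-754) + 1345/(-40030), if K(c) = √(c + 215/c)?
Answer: -269/8006 - √278718/38831 ≈ -0.047196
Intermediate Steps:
K(103)/(-754) + 1345/(-40030) = √(103 + 215/103)/(-754) + 1345/(-40030) = √(103 + 215*(1/103))*(-1/754) + 1345*(-1/40030) = √(103 + 215/103)*(-1/754) - 269/8006 = √(10824/103)*(-1/754) - 269/8006 = (2*√278718/103)*(-1/754) - 269/8006 = -√278718/38831 - 269/8006 = -269/8006 - √278718/38831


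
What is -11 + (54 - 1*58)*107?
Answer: -439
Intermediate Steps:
-11 + (54 - 1*58)*107 = -11 + (54 - 58)*107 = -11 - 4*107 = -11 - 428 = -439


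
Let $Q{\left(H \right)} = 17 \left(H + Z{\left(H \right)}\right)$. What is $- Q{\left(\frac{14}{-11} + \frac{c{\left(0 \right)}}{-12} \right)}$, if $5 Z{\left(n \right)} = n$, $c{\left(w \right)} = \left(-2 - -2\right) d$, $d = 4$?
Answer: $\frac{1428}{55} \approx 25.964$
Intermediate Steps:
$c{\left(w \right)} = 0$ ($c{\left(w \right)} = \left(-2 - -2\right) 4 = \left(-2 + 2\right) 4 = 0 \cdot 4 = 0$)
$Z{\left(n \right)} = \frac{n}{5}$
$Q{\left(H \right)} = \frac{102 H}{5}$ ($Q{\left(H \right)} = 17 \left(H + \frac{H}{5}\right) = 17 \frac{6 H}{5} = \frac{102 H}{5}$)
$- Q{\left(\frac{14}{-11} + \frac{c{\left(0 \right)}}{-12} \right)} = - \frac{102 \left(\frac{14}{-11} + \frac{0}{-12}\right)}{5} = - \frac{102 \left(14 \left(- \frac{1}{11}\right) + 0 \left(- \frac{1}{12}\right)\right)}{5} = - \frac{102 \left(- \frac{14}{11} + 0\right)}{5} = - \frac{102 \left(-14\right)}{5 \cdot 11} = \left(-1\right) \left(- \frac{1428}{55}\right) = \frac{1428}{55}$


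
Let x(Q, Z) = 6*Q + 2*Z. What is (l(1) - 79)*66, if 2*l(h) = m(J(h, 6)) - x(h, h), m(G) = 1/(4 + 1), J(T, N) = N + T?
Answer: -27357/5 ≈ -5471.4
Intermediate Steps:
x(Q, Z) = 2*Z + 6*Q
m(G) = 1/5
l(h) = 1/10 - 4*h (l(h) = (1/5 - (2*h + 6*h))/2 = (1/5 - 8*h)/2 = 1/10 - 4*h)
(l(1) - 79)*66 = ((1/10 - 4*1) - 79)*66 = ((1/10 - 4) - 79)*66 = (-39/10 - 79)*66 = -829/10*66 = -27357/5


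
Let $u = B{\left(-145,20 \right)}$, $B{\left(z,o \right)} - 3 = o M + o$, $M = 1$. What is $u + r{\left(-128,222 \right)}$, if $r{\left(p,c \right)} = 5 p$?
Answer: $-597$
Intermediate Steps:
$B{\left(z,o \right)} = 3 + 2 o$ ($B{\left(z,o \right)} = 3 + \left(o 1 + o\right) = 3 + \left(o + o\right) = 3 + 2 o$)
$u = 43$ ($u = 3 + 2 \cdot 20 = 3 + 40 = 43$)
$u + r{\left(-128,222 \right)} = 43 + 5 \left(-128\right) = 43 - 640 = -597$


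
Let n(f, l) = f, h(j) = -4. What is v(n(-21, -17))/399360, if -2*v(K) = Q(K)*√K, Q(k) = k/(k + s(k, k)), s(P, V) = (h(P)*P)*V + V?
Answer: -I*√21/68689920 ≈ -6.6714e-8*I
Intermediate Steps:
s(P, V) = V - 4*P*V (s(P, V) = (-4*P)*V + V = -4*P*V + V = V - 4*P*V)
Q(k) = k/(k + k*(1 - 4*k))
v(K) = -√K/(4*(1 - 2*K)) (v(K) = -1/(2*(1 - 2*K))*√K/2 = -√K/(4*(1 - 2*K)))
v(n(-21, -17))/399360 = (√(-21)/(4*(-1 + 2*(-21))))/399360 = ((I*√21)/(4*(-1 - 42)))*(1/399360) = ((¼)*(I*√21)/(-43))*(1/399360) = ((¼)*(I*√21)*(-1/43))*(1/399360) = -I*√21/172*(1/399360) = -I*√21/68689920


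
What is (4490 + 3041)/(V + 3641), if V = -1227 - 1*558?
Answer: 7531/1856 ≈ 4.0576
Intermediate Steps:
V = -1785 (V = -1227 - 558 = -1785)
(4490 + 3041)/(V + 3641) = (4490 + 3041)/(-1785 + 3641) = 7531/1856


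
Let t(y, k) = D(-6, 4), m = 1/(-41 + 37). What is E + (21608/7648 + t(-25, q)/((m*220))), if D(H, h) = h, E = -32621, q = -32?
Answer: -1715067449/52580 ≈ -32618.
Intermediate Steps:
m = -¼ (m = 1/(-4) = -¼ ≈ -0.25000)
t(y, k) = 4
E + (21608/7648 + t(-25, q)/((m*220))) = -32621 + (21608/7648 + 4/((-¼*220))) = -32621 + (21608*(1/7648) + 4/(-55)) = -32621 + (2701/956 + 4*(-1/55)) = -32621 + (2701/956 - 4/55) = -32621 + 144731/52580 = -1715067449/52580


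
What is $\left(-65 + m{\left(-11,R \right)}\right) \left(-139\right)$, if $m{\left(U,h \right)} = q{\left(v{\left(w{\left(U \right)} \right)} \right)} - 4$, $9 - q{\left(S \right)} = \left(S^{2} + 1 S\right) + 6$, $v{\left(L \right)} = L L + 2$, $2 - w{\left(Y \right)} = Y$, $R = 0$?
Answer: $4097442$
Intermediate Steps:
$w{\left(Y \right)} = 2 - Y$
$v{\left(L \right)} = 2 + L^{2}$ ($v{\left(L \right)} = L^{2} + 2 = 2 + L^{2}$)
$q{\left(S \right)} = 3 - S - S^{2}$ ($q{\left(S \right)} = 9 - \left(\left(S^{2} + 1 S\right) + 6\right) = 9 - \left(\left(S^{2} + S\right) + 6\right) = 9 - \left(\left(S + S^{2}\right) + 6\right) = 9 - \left(6 + S + S^{2}\right) = 3 - S - S^{2}$)
$m{\left(U,h \right)} = -3 - \left(2 + \left(2 - U\right)^{2}\right)^{2} - \left(2 - U\right)^{2}$ ($m{\left(U,h \right)} = \left(3 - \left(2 + \left(2 - U\right)^{2}\right) - \left(2 + \left(2 - U\right)^{2}\right)^{2}\right) - 4 = \left(1 - \left(2 + \left(2 - U\right)^{2}\right)^{2} - \left(2 - U\right)^{2}\right) - 4 = -3 - \left(2 + \left(2 - U\right)^{2}\right)^{2} - \left(2 - U\right)^{2}$)
$\left(-65 + m{\left(-11,R \right)}\right) \left(-139\right) = \left(-65 - \left(3 + \left(-2 - 11\right)^{2} + \left(2 + \left(-2 - 11\right)^{2}\right)^{2}\right)\right) \left(-139\right) = \left(-65 - \left(172 + \left(2 + \left(-13\right)^{2}\right)^{2}\right)\right) \left(-139\right) = \left(-65 - \left(172 + \left(2 + 169\right)^{2}\right)\right) \left(-139\right) = \left(-65 - 29413\right) \left(-139\right) = \left(-29478\right) \left(-139\right) = 4097442$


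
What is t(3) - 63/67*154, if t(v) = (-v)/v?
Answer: -9769/67 ≈ -145.81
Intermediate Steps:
t(v) = -1
t(3) - 63/67*154 = -1 - 63/67*154 = -1 - 9702/67 = -9769/67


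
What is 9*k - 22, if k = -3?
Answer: -49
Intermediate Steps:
9*k - 22 = 9*(-3) - 22 = -27 - 22 = -49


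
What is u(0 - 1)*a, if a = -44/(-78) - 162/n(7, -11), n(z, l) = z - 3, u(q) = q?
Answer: 3115/78 ≈ 39.936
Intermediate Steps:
n(z, l) = -3 + z
a = -3115/78 (a = -44/(-78) - 162/(-3 + 7) = -44*(-1/78) - 162/4 = 22/39 - 162*¼ = 22/39 - 81/2 = -3115/78 ≈ -39.936)
u(0 - 1)*a = (0 - 1)*(-3115/78) = -1*(-3115/78) = 3115/78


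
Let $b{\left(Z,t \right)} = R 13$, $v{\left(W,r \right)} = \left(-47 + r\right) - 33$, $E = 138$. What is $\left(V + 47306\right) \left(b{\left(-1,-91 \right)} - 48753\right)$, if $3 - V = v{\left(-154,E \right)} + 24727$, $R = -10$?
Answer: $-1101040692$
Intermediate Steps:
$v{\left(W,r \right)} = -80 + r$
$b{\left(Z,t \right)} = -130$ ($b{\left(Z,t \right)} = \left(-10\right) 13 = -130$)
$V = -24782$ ($V = 3 - \left(\left(-80 + 138\right) + 24727\right) = 3 - \left(58 + 24727\right) = 3 - 24785 = -24782$)
$\left(V + 47306\right) \left(b{\left(-1,-91 \right)} - 48753\right) = \left(-24782 + 47306\right) \left(-130 - 48753\right) = 22524 \left(-48883\right) = -1101040692$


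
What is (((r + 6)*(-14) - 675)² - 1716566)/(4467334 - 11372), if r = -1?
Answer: -1161541/4455962 ≈ -0.26067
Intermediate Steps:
(((r + 6)*(-14) - 675)² - 1716566)/(4467334 - 11372) = (((-1 + 6)*(-14) - 675)² - 1716566)/(4467334 - 11372) = ((5*(-14) - 675)² - 1716566)/4455962 = ((-70 - 675)² - 1716566)*(1/4455962) = ((-745)² - 1716566)*(1/4455962) = (555025 - 1716566)*(1/4455962) = -1161541*1/4455962 = -1161541/4455962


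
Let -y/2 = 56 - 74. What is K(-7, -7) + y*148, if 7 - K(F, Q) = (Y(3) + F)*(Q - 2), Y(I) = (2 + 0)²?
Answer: 5308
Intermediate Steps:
Y(I) = 4 (Y(I) = 2² = 4)
K(F, Q) = 7 - (-2 + Q)*(4 + F) (K(F, Q) = 7 - (4 + F)*(Q - 2) = 7 - (4 + F)*(-2 + Q) = 7 - (-2 + Q)*(4 + F))
y = 36 (y = -2*(56 - 74) = -2*(-18) = 36)
K(-7, -7) + y*148 = (15 - 4*(-7) + 2*(-7) - 1*(-7)*(-7)) + 36*148 = (15 + 28 - 14 - 49) + 5328 = -20 + 5328 = 5308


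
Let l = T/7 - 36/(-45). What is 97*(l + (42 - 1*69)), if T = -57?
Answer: -116594/35 ≈ -3331.3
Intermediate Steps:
l = -257/35 (l = -57/7 - 36/(-45) = -57*⅐ - 36*(-1/45) = -57/7 + ⅘ = -257/35 ≈ -7.3429)
97*(l + (42 - 1*69)) = 97*(-257/35 + (42 - 1*69)) = 97*(-257/35 + (42 - 69)) = 97*(-257/35 - 27) = 97*(-1202/35) = -116594/35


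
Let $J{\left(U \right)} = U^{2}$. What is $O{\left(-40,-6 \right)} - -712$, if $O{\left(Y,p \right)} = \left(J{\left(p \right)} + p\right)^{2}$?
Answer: $1612$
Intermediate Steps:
$O{\left(Y,p \right)} = \left(p + p^{2}\right)^{2}$ ($O{\left(Y,p \right)} = \left(p^{2} + p\right)^{2} = \left(p + p^{2}\right)^{2}$)
$O{\left(-40,-6 \right)} - -712 = \left(-6\right)^{2} \left(1 - 6\right)^{2} - -712 = 36 \left(-5\right)^{2} + 712 = 36 \cdot 25 + 712 = 900 + 712 = 1612$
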